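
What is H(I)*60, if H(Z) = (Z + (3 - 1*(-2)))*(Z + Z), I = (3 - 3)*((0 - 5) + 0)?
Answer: 0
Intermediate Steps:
I = 0 (I = 0*(-5 + 0) = 0*(-5) = 0)
H(Z) = 2*Z*(5 + Z) (H(Z) = (Z + (3 + 2))*(2*Z) = (Z + 5)*(2*Z) = (5 + Z)*(2*Z) = 2*Z*(5 + Z))
H(I)*60 = (2*0*(5 + 0))*60 = (2*0*5)*60 = 0*60 = 0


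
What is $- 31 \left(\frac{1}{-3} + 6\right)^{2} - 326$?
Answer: $- \frac{11893}{9} \approx -1321.4$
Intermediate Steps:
$- 31 \left(\frac{1}{-3} + 6\right)^{2} - 326 = - 31 \left(- \frac{1}{3} + 6\right)^{2} - 326 = - 31 \left(\frac{17}{3}\right)^{2} - 326 = \left(-31\right) \frac{289}{9} - 326 = - \frac{8959}{9} - 326 = - \frac{11893}{9}$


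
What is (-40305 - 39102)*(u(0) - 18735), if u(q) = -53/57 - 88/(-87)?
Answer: 819713696580/551 ≈ 1.4877e+9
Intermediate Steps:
u(q) = 45/551 (u(q) = -53*1/57 - 88*(-1/87) = -53/57 + 88/87 = 45/551)
(-40305 - 39102)*(u(0) - 18735) = (-40305 - 39102)*(45/551 - 18735) = -79407*(-10322940/551) = 819713696580/551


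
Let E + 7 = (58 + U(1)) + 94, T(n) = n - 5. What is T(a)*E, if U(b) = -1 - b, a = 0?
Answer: -715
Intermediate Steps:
T(n) = -5 + n
E = 143 (E = -7 + ((58 + (-1 - 1*1)) + 94) = -7 + ((58 + (-1 - 1)) + 94) = -7 + ((58 - 2) + 94) = -7 + (56 + 94) = -7 + 150 = 143)
T(a)*E = (-5 + 0)*143 = -5*143 = -715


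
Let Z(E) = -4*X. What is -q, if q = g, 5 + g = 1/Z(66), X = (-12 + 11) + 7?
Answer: 121/24 ≈ 5.0417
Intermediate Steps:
X = 6 (X = -1 + 7 = 6)
Z(E) = -24 (Z(E) = -4*6 = -24)
g = -121/24 (g = -5 + 1/(-24) = -5 - 1/24 = -121/24 ≈ -5.0417)
q = -121/24 ≈ -5.0417
-q = -1*(-121/24) = 121/24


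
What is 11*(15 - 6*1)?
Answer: 99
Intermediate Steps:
11*(15 - 6*1) = 11*(15 - 6) = 11*9 = 99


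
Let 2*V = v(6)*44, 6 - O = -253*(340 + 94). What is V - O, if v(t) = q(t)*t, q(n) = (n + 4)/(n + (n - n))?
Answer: -109588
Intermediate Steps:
q(n) = (4 + n)/n (q(n) = (4 + n)/(n + 0) = (4 + n)/n)
v(t) = 4 + t (v(t) = ((4 + t)/t)*t = 4 + t)
O = 109808 (O = 6 - (-253)*(340 + 94) = 6 - (-253)*434 = 6 - 1*(-109802) = 6 + 109802 = 109808)
V = 220 (V = ((4 + 6)*44)/2 = (10*44)/2 = (½)*440 = 220)
V - O = 220 - 1*109808 = 220 - 109808 = -109588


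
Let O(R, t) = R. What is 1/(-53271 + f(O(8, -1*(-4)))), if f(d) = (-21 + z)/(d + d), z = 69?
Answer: -1/53268 ≈ -1.8773e-5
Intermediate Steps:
f(d) = 24/d (f(d) = (-21 + 69)/(d + d) = 48/((2*d)) = 48*(1/(2*d)) = 24/d)
1/(-53271 + f(O(8, -1*(-4)))) = 1/(-53271 + 24/8) = 1/(-53271 + 24*(1/8)) = 1/(-53271 + 3) = 1/(-53268) = -1/53268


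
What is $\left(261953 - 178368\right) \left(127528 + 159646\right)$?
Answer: $24003438790$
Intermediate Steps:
$\left(261953 - 178368\right) \left(127528 + 159646\right) = 83585 \cdot 287174 = 24003438790$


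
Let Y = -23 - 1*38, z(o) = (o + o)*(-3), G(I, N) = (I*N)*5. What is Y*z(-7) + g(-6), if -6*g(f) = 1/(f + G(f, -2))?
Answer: -830089/324 ≈ -2562.0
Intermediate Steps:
G(I, N) = 5*I*N
z(o) = -6*o (z(o) = (2*o)*(-3) = -6*o)
Y = -61 (Y = -23 - 38 = -61)
g(f) = 1/(54*f) (g(f) = -1/(6*(f + 5*f*(-2))) = -1/(6*(f - 10*f)) = -(-1/(9*f))/6 = -(-1)/(54*f) = 1/(54*f))
Y*z(-7) + g(-6) = -(-366)*(-7) + (1/54)/(-6) = -61*42 + (1/54)*(-⅙) = -2562 - 1/324 = -830089/324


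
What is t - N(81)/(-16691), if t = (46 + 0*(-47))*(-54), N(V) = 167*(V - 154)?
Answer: -41472635/16691 ≈ -2484.7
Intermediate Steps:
N(V) = -25718 + 167*V (N(V) = 167*(-154 + V) = -25718 + 167*V)
t = -2484 (t = (46 + 0)*(-54) = 46*(-54) = -2484)
t - N(81)/(-16691) = -2484 - (-25718 + 167*81)/(-16691) = -2484 - (-25718 + 13527)*(-1)/16691 = -2484 - (-12191)*(-1)/16691 = -2484 - 1*12191/16691 = -2484 - 12191/16691 = -41472635/16691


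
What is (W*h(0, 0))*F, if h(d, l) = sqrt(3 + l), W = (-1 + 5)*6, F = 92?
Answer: 2208*sqrt(3) ≈ 3824.4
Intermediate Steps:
W = 24 (W = 4*6 = 24)
(W*h(0, 0))*F = (24*sqrt(3 + 0))*92 = (24*sqrt(3))*92 = 2208*sqrt(3)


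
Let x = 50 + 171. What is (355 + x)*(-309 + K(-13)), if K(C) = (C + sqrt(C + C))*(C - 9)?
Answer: -13248 - 12672*I*sqrt(26) ≈ -13248.0 - 64615.0*I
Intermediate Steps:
K(C) = (-9 + C)*(C + sqrt(2)*sqrt(C)) (K(C) = (C + sqrt(2*C))*(-9 + C) = (C + sqrt(2)*sqrt(C))*(-9 + C) = (-9 + C)*(C + sqrt(2)*sqrt(C)))
x = 221
(355 + x)*(-309 + K(-13)) = (355 + 221)*(-309 + ((-13)**2 - 9*(-13) + sqrt(2)*(-13)**(3/2) - 9*sqrt(2)*sqrt(-13))) = 576*(-309 + (169 + 117 + sqrt(2)*(-13*I*sqrt(13)) - 9*sqrt(2)*I*sqrt(13))) = 576*(-309 + (169 + 117 - 13*I*sqrt(26) - 9*I*sqrt(26))) = 576*(-309 + (286 - 22*I*sqrt(26))) = 576*(-23 - 22*I*sqrt(26)) = -13248 - 12672*I*sqrt(26)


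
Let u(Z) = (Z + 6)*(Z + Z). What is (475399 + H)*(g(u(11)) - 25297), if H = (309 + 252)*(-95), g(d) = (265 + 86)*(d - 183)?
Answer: 17620309376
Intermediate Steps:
u(Z) = 2*Z*(6 + Z) (u(Z) = (6 + Z)*(2*Z) = 2*Z*(6 + Z))
g(d) = -64233 + 351*d (g(d) = 351*(-183 + d) = -64233 + 351*d)
H = -53295 (H = 561*(-95) = -53295)
(475399 + H)*(g(u(11)) - 25297) = (475399 - 53295)*((-64233 + 351*(2*11*(6 + 11))) - 25297) = 422104*((-64233 + 351*(2*11*17)) - 25297) = 422104*((-64233 + 351*374) - 25297) = 422104*((-64233 + 131274) - 25297) = 422104*(67041 - 25297) = 422104*41744 = 17620309376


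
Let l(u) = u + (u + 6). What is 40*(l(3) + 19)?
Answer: 1240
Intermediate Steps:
l(u) = 6 + 2*u (l(u) = u + (6 + u) = 6 + 2*u)
40*(l(3) + 19) = 40*((6 + 2*3) + 19) = 40*((6 + 6) + 19) = 40*(12 + 19) = 40*31 = 1240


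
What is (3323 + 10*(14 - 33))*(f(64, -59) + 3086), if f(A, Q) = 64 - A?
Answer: 9668438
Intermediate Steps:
(3323 + 10*(14 - 33))*(f(64, -59) + 3086) = (3323 + 10*(14 - 33))*((64 - 1*64) + 3086) = (3323 + 10*(-19))*((64 - 64) + 3086) = (3323 - 190)*(0 + 3086) = 3133*3086 = 9668438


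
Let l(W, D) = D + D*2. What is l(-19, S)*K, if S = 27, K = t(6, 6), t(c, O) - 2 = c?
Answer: 648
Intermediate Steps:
t(c, O) = 2 + c
K = 8 (K = 2 + 6 = 8)
l(W, D) = 3*D (l(W, D) = D + 2*D = 3*D)
l(-19, S)*K = (3*27)*8 = 81*8 = 648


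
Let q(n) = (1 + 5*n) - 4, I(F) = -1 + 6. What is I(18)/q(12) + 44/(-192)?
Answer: -43/304 ≈ -0.14145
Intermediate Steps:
I(F) = 5
q(n) = -3 + 5*n
I(18)/q(12) + 44/(-192) = 5/(-3 + 5*12) + 44/(-192) = 5/(-3 + 60) + 44*(-1/192) = 5/57 - 11/48 = -43/304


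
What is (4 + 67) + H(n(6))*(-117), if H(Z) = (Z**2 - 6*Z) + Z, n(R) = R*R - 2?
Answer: -115291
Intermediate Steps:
n(R) = -2 + R**2 (n(R) = R**2 - 2 = -2 + R**2)
H(Z) = Z**2 - 5*Z
(4 + 67) + H(n(6))*(-117) = (4 + 67) + ((-2 + 6**2)*(-5 + (-2 + 6**2)))*(-117) = 71 + ((-2 + 36)*(-5 + (-2 + 36)))*(-117) = 71 + (34*(-5 + 34))*(-117) = 71 + (34*29)*(-117) = 71 + 986*(-117) = 71 - 115362 = -115291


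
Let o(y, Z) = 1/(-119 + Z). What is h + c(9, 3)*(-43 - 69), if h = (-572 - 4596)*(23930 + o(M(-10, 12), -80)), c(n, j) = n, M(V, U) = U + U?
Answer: -24610573184/199 ≈ -1.2367e+8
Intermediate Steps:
M(V, U) = 2*U
h = -24610372592/199 (h = (-572 - 4596)*(23930 + 1/(-119 - 80)) = -5168*(23930 + 1/(-199)) = -5168*(23930 - 1/199) = -5168*4762069/199 = -24610372592/199 ≈ -1.2367e+8)
h + c(9, 3)*(-43 - 69) = -24610372592/199 + 9*(-43 - 69) = -24610372592/199 + 9*(-112) = -24610372592/199 - 1008 = -24610573184/199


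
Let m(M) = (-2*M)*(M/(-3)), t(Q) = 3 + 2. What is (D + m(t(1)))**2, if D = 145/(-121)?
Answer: 31528225/131769 ≈ 239.27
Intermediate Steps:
t(Q) = 5
m(M) = 2*M**2/3 (m(M) = (-2*M)*(M*(-1/3)) = (-2*M)*(-M/3) = 2*M**2/3)
D = -145/121 (D = 145*(-1/121) = -145/121 ≈ -1.1983)
(D + m(t(1)))**2 = (-145/121 + (2/3)*5**2)**2 = (-145/121 + (2/3)*25)**2 = (-145/121 + 50/3)**2 = (5615/363)**2 = 31528225/131769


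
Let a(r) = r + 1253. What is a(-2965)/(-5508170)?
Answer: 856/2754085 ≈ 0.00031081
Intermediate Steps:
a(r) = 1253 + r
a(-2965)/(-5508170) = (1253 - 2965)/(-5508170) = -1712*(-1/5508170) = 856/2754085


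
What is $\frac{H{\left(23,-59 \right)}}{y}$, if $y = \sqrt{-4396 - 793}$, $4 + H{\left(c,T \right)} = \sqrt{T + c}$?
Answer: $\frac{\sqrt{5189} \left(6 + 4 i\right)}{5189} \approx 0.083293 + 0.055529 i$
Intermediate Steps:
$H{\left(c,T \right)} = -4 + \sqrt{T + c}$
$y = i \sqrt{5189}$ ($y = \sqrt{-5189} = i \sqrt{5189} \approx 72.035 i$)
$\frac{H{\left(23,-59 \right)}}{y} = \frac{-4 + \sqrt{-59 + 23}}{i \sqrt{5189}} = \left(-4 + \sqrt{-36}\right) \left(- \frac{i \sqrt{5189}}{5189}\right) = \left(-4 + 6 i\right) \left(- \frac{i \sqrt{5189}}{5189}\right) = - \frac{i \sqrt{5189} \left(-4 + 6 i\right)}{5189}$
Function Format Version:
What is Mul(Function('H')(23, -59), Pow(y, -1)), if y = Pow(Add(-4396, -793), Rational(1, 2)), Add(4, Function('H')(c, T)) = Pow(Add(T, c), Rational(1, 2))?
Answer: Mul(Rational(1, 5189), Pow(5189, Rational(1, 2)), Add(6, Mul(4, I))) ≈ Add(0.083293, Mul(0.055529, I))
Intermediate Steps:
Function('H')(c, T) = Add(-4, Pow(Add(T, c), Rational(1, 2)))
y = Mul(I, Pow(5189, Rational(1, 2))) (y = Pow(-5189, Rational(1, 2)) = Mul(I, Pow(5189, Rational(1, 2))) ≈ Mul(72.035, I))
Mul(Function('H')(23, -59), Pow(y, -1)) = Mul(Add(-4, Pow(Add(-59, 23), Rational(1, 2))), Pow(Mul(I, Pow(5189, Rational(1, 2))), -1)) = Mul(Add(-4, Pow(-36, Rational(1, 2))), Mul(Rational(-1, 5189), I, Pow(5189, Rational(1, 2)))) = Mul(Add(-4, Mul(6, I)), Mul(Rational(-1, 5189), I, Pow(5189, Rational(1, 2)))) = Mul(Rational(-1, 5189), I, Pow(5189, Rational(1, 2)), Add(-4, Mul(6, I)))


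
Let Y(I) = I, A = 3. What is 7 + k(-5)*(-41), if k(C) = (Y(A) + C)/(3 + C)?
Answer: -34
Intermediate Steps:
k(C) = 1 (k(C) = (3 + C)/(3 + C) = 1)
7 + k(-5)*(-41) = 7 + 1*(-41) = 7 - 41 = -34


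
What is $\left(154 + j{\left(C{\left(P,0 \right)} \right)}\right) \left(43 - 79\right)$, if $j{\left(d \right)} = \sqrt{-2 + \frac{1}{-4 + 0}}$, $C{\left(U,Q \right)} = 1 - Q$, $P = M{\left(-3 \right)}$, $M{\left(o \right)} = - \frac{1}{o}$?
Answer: $-5544 - 54 i \approx -5544.0 - 54.0 i$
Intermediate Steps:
$P = \frac{1}{3}$ ($P = - \frac{1}{-3} = \left(-1\right) \left(- \frac{1}{3}\right) = \frac{1}{3} \approx 0.33333$)
$j{\left(d \right)} = \frac{3 i}{2}$ ($j{\left(d \right)} = \sqrt{-2 + \frac{1}{-4}} = \sqrt{-2 - \frac{1}{4}} = \sqrt{- \frac{9}{4}} = \frac{3 i}{2}$)
$\left(154 + j{\left(C{\left(P,0 \right)} \right)}\right) \left(43 - 79\right) = \left(154 + \frac{3 i}{2}\right) \left(43 - 79\right) = \left(154 + \frac{3 i}{2}\right) \left(-36\right) = -5544 - 54 i$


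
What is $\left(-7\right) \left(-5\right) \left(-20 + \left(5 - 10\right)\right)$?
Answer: $-875$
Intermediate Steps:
$\left(-7\right) \left(-5\right) \left(-20 + \left(5 - 10\right)\right) = 35 \left(-20 + \left(5 - 10\right)\right) = 35 \left(-20 - 5\right) = 35 \left(-25\right) = -875$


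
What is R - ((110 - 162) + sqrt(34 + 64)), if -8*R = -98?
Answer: 257/4 - 7*sqrt(2) ≈ 54.351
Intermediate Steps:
R = 49/4 (R = -1/8*(-98) = 49/4 ≈ 12.250)
R - ((110 - 162) + sqrt(34 + 64)) = 49/4 - ((110 - 162) + sqrt(34 + 64)) = 49/4 - (-52 + sqrt(98)) = 49/4 - (-52 + 7*sqrt(2)) = 49/4 + (52 - 7*sqrt(2)) = 257/4 - 7*sqrt(2)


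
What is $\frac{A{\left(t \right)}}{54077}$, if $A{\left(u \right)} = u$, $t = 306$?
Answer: $\frac{18}{3181} \approx 0.0056586$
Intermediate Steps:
$\frac{A{\left(t \right)}}{54077} = \frac{306}{54077} = 306 \cdot \frac{1}{54077} = \frac{18}{3181}$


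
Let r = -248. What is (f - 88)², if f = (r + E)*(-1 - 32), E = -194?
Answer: 210192004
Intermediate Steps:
f = 14586 (f = (-248 - 194)*(-1 - 32) = -442*(-33) = 14586)
(f - 88)² = (14586 - 88)² = 14498² = 210192004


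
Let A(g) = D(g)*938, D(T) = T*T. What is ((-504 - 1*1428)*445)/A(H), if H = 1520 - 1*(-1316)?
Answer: -30705/269437016 ≈ -0.00011396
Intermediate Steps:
H = 2836 (H = 1520 + 1316 = 2836)
D(T) = T**2
A(g) = 938*g**2 (A(g) = g**2*938 = 938*g**2)
((-504 - 1*1428)*445)/A(H) = ((-504 - 1*1428)*445)/((938*2836**2)) = ((-504 - 1428)*445)/((938*8042896)) = -1932*445/7544236448 = -859740*1/7544236448 = -30705/269437016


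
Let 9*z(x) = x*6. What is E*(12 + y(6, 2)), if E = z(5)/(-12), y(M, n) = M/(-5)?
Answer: -3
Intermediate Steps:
z(x) = 2*x/3 (z(x) = (x*6)/9 = (6*x)/9 = 2*x/3)
y(M, n) = -M/5 (y(M, n) = M*(-1/5) = -M/5)
E = -5/18 (E = ((2/3)*5)/(-12) = (10/3)*(-1/12) = -5/18 ≈ -0.27778)
E*(12 + y(6, 2)) = -5*(12 - 1/5*6)/18 = -5*(12 - 6/5)/18 = -5/18*54/5 = -3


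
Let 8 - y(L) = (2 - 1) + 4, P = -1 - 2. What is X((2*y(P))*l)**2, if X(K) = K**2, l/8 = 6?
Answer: 6879707136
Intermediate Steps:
l = 48 (l = 8*6 = 48)
P = -3
y(L) = 3 (y(L) = 8 - ((2 - 1) + 4) = 8 - (1 + 4) = 8 - 1*5 = 8 - 5 = 3)
X((2*y(P))*l)**2 = (((2*3)*48)**2)**2 = ((6*48)**2)**2 = (288**2)**2 = 82944**2 = 6879707136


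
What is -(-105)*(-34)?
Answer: -3570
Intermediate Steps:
-(-105)*(-34) = -35*102 = -3570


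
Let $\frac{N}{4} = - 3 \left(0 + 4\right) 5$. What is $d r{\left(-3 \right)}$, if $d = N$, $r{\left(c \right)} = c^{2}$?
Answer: $-2160$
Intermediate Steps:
$N = -240$ ($N = 4 - 3 \left(0 + 4\right) 5 = 4 \left(-3\right) 4 \cdot 5 = 4 \left(\left(-12\right) 5\right) = 4 \left(-60\right) = -240$)
$d = -240$
$d r{\left(-3 \right)} = - 240 \left(-3\right)^{2} = \left(-240\right) 9 = -2160$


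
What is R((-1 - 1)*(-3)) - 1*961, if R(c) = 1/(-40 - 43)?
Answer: -79764/83 ≈ -961.01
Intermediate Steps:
R(c) = -1/83 (R(c) = 1/(-83) = -1/83)
R((-1 - 1)*(-3)) - 1*961 = -1/83 - 1*961 = -1/83 - 961 = -79764/83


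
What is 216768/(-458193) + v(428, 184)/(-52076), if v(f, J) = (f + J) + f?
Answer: -980410924/1988404889 ≈ -0.49306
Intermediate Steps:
v(f, J) = J + 2*f (v(f, J) = (J + f) + f = J + 2*f)
216768/(-458193) + v(428, 184)/(-52076) = 216768/(-458193) + (184 + 2*428)/(-52076) = 216768*(-1/458193) + (184 + 856)*(-1/52076) = -72256/152731 + 1040*(-1/52076) = -72256/152731 - 260/13019 = -980410924/1988404889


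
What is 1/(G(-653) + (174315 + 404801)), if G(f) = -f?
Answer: 1/579769 ≈ 1.7248e-6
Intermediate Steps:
1/(G(-653) + (174315 + 404801)) = 1/(-1*(-653) + (174315 + 404801)) = 1/(653 + 579116) = 1/579769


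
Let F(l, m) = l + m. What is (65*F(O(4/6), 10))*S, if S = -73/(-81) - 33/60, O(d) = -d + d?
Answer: 36985/162 ≈ 228.30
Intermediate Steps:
O(d) = 0
S = 569/1620 (S = -73*(-1/81) - 33*1/60 = 73/81 - 11/20 = 569/1620 ≈ 0.35123)
(65*F(O(4/6), 10))*S = (65*(0 + 10))*(569/1620) = (65*10)*(569/1620) = 650*(569/1620) = 36985/162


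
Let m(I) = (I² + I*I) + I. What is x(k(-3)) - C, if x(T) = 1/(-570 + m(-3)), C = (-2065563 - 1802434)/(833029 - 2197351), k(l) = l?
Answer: -238678073/84133190 ≈ -2.8369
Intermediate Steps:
m(I) = I + 2*I² (m(I) = (I² + I²) + I = 2*I² + I = I + 2*I²)
C = 3867997/1364322 (C = -3867997/(-1364322) = -3867997*(-1/1364322) = 3867997/1364322 ≈ 2.8351)
x(T) = -1/555 (x(T) = 1/(-570 - 3*(1 + 2*(-3))) = 1/(-570 - 3*(1 - 6)) = 1/(-570 - 3*(-5)) = 1/(-570 + 15) = 1/(-555) = -1/555)
x(k(-3)) - C = -1/555 - 1*3867997/1364322 = -1/555 - 3867997/1364322 = -238678073/84133190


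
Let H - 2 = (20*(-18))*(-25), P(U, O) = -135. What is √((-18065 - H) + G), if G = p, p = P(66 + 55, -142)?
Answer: I*√27202 ≈ 164.93*I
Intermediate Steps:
p = -135
G = -135
H = 9002 (H = 2 + (20*(-18))*(-25) = 2 - 360*(-25) = 2 + 9000 = 9002)
√((-18065 - H) + G) = √((-18065 - 1*9002) - 135) = √((-18065 - 9002) - 135) = √(-27067 - 135) = √(-27202) = I*√27202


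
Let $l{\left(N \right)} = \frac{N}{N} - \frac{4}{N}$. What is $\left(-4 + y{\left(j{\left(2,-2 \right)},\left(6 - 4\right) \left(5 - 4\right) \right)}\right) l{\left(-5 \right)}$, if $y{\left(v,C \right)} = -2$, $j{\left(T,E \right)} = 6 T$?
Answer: $- \frac{54}{5} \approx -10.8$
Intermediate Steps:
$l{\left(N \right)} = 1 - \frac{4}{N}$
$\left(-4 + y{\left(j{\left(2,-2 \right)},\left(6 - 4\right) \left(5 - 4\right) \right)}\right) l{\left(-5 \right)} = \left(-4 - 2\right) \frac{-4 - 5}{-5} = - 6 \left(\left(- \frac{1}{5}\right) \left(-9\right)\right) = \left(-6\right) \frac{9}{5} = - \frac{54}{5}$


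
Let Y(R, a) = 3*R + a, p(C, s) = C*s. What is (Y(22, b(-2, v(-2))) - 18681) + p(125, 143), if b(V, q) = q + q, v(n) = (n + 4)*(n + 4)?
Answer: -732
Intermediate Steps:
v(n) = (4 + n)² (v(n) = (4 + n)*(4 + n) = (4 + n)²)
b(V, q) = 2*q
Y(R, a) = a + 3*R
(Y(22, b(-2, v(-2))) - 18681) + p(125, 143) = ((2*(4 - 2)² + 3*22) - 18681) + 125*143 = ((2*2² + 66) - 18681) + 17875 = ((2*4 + 66) - 18681) + 17875 = ((8 + 66) - 18681) + 17875 = (74 - 18681) + 17875 = -18607 + 17875 = -732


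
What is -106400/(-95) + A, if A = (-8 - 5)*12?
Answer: 964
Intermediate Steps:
A = -156 (A = -13*12 = -156)
-106400/(-95) + A = -106400/(-95) - 156 = -106400*(-1)/95 - 156 = -380*(-56/19) - 156 = 1120 - 156 = 964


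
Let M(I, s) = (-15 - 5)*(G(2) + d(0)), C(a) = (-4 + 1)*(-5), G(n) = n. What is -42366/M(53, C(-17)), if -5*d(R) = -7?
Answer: 21183/34 ≈ 623.03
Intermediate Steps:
d(R) = 7/5 (d(R) = -1/5*(-7) = 7/5)
C(a) = 15 (C(a) = -3*(-5) = 15)
M(I, s) = -68 (M(I, s) = (-15 - 5)*(2 + 7/5) = -20*17/5 = -68)
-42366/M(53, C(-17)) = -42366/(-68) = -42366*(-1/68) = 21183/34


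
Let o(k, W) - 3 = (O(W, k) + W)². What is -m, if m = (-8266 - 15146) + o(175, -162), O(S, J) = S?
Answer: -81567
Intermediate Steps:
o(k, W) = 3 + 4*W² (o(k, W) = 3 + (W + W)² = 3 + (2*W)² = 3 + 4*W²)
m = 81567 (m = (-8266 - 15146) + (3 + 4*(-162)²) = -23412 + (3 + 4*26244) = -23412 + (3 + 104976) = -23412 + 104979 = 81567)
-m = -1*81567 = -81567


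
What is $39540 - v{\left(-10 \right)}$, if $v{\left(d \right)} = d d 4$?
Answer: $39140$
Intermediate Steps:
$v{\left(d \right)} = 4 d^{2}$ ($v{\left(d \right)} = d^{2} \cdot 4 = 4 d^{2}$)
$39540 - v{\left(-10 \right)} = 39540 - 4 \left(-10\right)^{2} = 39540 - 4 \cdot 100 = 39540 - 400 = 39140$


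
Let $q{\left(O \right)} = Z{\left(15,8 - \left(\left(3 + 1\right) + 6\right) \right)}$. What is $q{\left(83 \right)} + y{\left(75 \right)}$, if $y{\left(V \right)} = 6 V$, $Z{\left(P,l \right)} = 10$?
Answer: $460$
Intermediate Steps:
$q{\left(O \right)} = 10$
$q{\left(83 \right)} + y{\left(75 \right)} = 10 + 6 \cdot 75 = 10 + 450 = 460$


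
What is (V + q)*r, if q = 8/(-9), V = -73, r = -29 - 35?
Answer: 42560/9 ≈ 4728.9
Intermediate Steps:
r = -64
q = -8/9 (q = 8*(-1/9) = -8/9 ≈ -0.88889)
(V + q)*r = (-73 - 8/9)*(-64) = -665/9*(-64) = 42560/9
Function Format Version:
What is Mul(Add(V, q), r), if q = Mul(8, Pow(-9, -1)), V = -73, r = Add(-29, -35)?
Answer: Rational(42560, 9) ≈ 4728.9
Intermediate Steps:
r = -64
q = Rational(-8, 9) (q = Mul(8, Rational(-1, 9)) = Rational(-8, 9) ≈ -0.88889)
Mul(Add(V, q), r) = Mul(Add(-73, Rational(-8, 9)), -64) = Mul(Rational(-665, 9), -64) = Rational(42560, 9)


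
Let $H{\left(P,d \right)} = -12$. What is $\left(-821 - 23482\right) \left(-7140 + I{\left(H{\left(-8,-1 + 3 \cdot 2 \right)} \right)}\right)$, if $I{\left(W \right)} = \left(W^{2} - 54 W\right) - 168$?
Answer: $158358348$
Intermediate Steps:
$I{\left(W \right)} = -168 + W^{2} - 54 W$
$\left(-821 - 23482\right) \left(-7140 + I{\left(H{\left(-8,-1 + 3 \cdot 2 \right)} \right)}\right) = \left(-821 - 23482\right) \left(-7140 - \left(-480 - 144\right)\right) = - 24303 \left(-7140 + \left(-168 + 144 + 648\right)\right) = - 24303 \left(-7140 + 624\right) = \left(-24303\right) \left(-6516\right) = 158358348$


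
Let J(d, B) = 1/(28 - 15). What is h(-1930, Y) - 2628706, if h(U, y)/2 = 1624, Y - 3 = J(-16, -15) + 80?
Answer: -2625458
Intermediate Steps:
J(d, B) = 1/13
Y = 1080/13 (Y = 3 + (1/13 + 80) = 3 + 1041/13 = 1080/13 ≈ 83.077)
h(U, y) = 3248 (h(U, y) = 2*1624 = 3248)
h(-1930, Y) - 2628706 = 3248 - 2628706 = -2625458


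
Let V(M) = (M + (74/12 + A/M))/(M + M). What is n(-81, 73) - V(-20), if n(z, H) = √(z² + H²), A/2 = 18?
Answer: -469/1200 + √11890 ≈ 108.65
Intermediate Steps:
A = 36 (A = 2*18 = 36)
n(z, H) = √(H² + z²)
V(M) = (37/6 + M + 36/M)/(2*M) (V(M) = (M + (74/12 + 36/M))/(M + M) = (M + (74*(1/12) + 36/M))/((2*M)) = (M + (37/6 + 36/M))*(1/(2*M)) = (37/6 + M + 36/M)*(1/(2*M)) = (37/6 + M + 36/M)/(2*M))
n(-81, 73) - V(-20) = √(73² + (-81)²) - (½ + 18/(-20)² + (37/12)/(-20)) = √(5329 + 6561) - (½ + 18*(1/400) + (37/12)*(-1/20)) = √11890 - (½ + 9/200 - 37/240) = √11890 - 1*469/1200 = √11890 - 469/1200 = -469/1200 + √11890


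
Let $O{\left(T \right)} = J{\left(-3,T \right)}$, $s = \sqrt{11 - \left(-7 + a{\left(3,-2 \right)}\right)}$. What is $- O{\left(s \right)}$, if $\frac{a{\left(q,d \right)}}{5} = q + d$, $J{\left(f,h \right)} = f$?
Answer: $3$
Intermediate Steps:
$a{\left(q,d \right)} = 5 d + 5 q$ ($a{\left(q,d \right)} = 5 \left(q + d\right) = 5 \left(d + q\right) = 5 d + 5 q$)
$s = \sqrt{13}$ ($s = \sqrt{11 - \left(-7 - 10 + 15\right)} = \sqrt{11 + \left(7 - \left(-10 + 15\right)\right)} = \sqrt{11 + \left(7 - 5\right)} = \sqrt{11 + 2} = \sqrt{13} \approx 3.6056$)
$O{\left(T \right)} = -3$
$- O{\left(s \right)} = \left(-1\right) \left(-3\right) = 3$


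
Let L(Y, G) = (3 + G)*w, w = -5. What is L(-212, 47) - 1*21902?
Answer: -22152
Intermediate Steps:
L(Y, G) = -15 - 5*G (L(Y, G) = (3 + G)*(-5) = -15 - 5*G)
L(-212, 47) - 1*21902 = (-15 - 5*47) - 1*21902 = (-15 - 235) - 21902 = -250 - 21902 = -22152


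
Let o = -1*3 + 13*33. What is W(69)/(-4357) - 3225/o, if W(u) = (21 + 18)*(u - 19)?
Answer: -4960675/618694 ≈ -8.0180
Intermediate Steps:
W(u) = -741 + 39*u (W(u) = 39*(-19 + u) = -741 + 39*u)
o = 426 (o = -3 + 429 = 426)
W(69)/(-4357) - 3225/o = (-741 + 39*69)/(-4357) - 3225/426 = (-741 + 2691)*(-1/4357) - 3225*1/426 = 1950*(-1/4357) - 1075/142 = -1950/4357 - 1075/142 = -4960675/618694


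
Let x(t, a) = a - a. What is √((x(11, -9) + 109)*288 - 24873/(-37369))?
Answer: √43838041797249/37369 ≈ 177.18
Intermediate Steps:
x(t, a) = 0
√((x(11, -9) + 109)*288 - 24873/(-37369)) = √((0 + 109)*288 - 24873/(-37369)) = √(109*288 - 24873*(-1/37369)) = √(31392 + 24873/37369) = √(1173112521/37369) = √43838041797249/37369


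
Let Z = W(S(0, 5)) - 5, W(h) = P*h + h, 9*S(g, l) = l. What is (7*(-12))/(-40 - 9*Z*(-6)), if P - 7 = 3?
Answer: -21/5 ≈ -4.2000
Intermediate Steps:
P = 10 (P = 7 + 3 = 10)
S(g, l) = l/9
W(h) = 11*h (W(h) = 10*h + h = 11*h)
Z = 10/9 (Z = 11*((1/9)*5) - 5 = 11*(5/9) - 5 = 55/9 - 5 = 10/9 ≈ 1.1111)
(7*(-12))/(-40 - 9*Z*(-6)) = (7*(-12))/(-40 - 9*10/9*(-6)) = -84/(-40 - 10*(-6)) = -84/(-40 + 60) = -84/20 = (1/20)*(-84) = -21/5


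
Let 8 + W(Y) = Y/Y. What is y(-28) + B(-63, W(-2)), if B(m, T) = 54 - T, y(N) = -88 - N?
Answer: 1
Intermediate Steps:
W(Y) = -7 (W(Y) = -8 + Y/Y = -8 + 1 = -7)
y(-28) + B(-63, W(-2)) = (-88 - 1*(-28)) + (54 - 1*(-7)) = (-88 + 28) + (54 + 7) = -60 + 61 = 1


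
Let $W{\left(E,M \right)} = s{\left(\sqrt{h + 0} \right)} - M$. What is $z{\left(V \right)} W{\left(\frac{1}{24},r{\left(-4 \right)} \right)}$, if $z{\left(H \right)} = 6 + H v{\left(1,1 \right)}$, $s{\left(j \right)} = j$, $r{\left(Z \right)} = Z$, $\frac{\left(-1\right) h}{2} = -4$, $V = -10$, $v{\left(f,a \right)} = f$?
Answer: $-16 - 8 \sqrt{2} \approx -27.314$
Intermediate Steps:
$h = 8$ ($h = \left(-2\right) \left(-4\right) = 8$)
$z{\left(H \right)} = 6 + H$ ($z{\left(H \right)} = 6 + H 1 = 6 + H$)
$W{\left(E,M \right)} = - M + 2 \sqrt{2}$ ($W{\left(E,M \right)} = \sqrt{8 + 0} - M = \sqrt{8} - M = 2 \sqrt{2} - M = - M + 2 \sqrt{2}$)
$z{\left(V \right)} W{\left(\frac{1}{24},r{\left(-4 \right)} \right)} = \left(6 - 10\right) \left(\left(-1\right) \left(-4\right) + 2 \sqrt{2}\right) = - 4 \left(4 + 2 \sqrt{2}\right) = -16 - 8 \sqrt{2}$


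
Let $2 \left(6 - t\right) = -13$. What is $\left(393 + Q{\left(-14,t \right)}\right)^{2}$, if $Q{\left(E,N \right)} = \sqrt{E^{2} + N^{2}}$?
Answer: $\frac{\left(786 + \sqrt{1409}\right)^{2}}{4} \approx 1.6955 \cdot 10^{5}$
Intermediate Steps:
$t = \frac{25}{2}$ ($t = 6 - - \frac{13}{2} = 6 + \frac{13}{2} = \frac{25}{2} \approx 12.5$)
$\left(393 + Q{\left(-14,t \right)}\right)^{2} = \left(393 + \sqrt{\left(-14\right)^{2} + \left(\frac{25}{2}\right)^{2}}\right)^{2} = \left(393 + \sqrt{196 + \frac{625}{4}}\right)^{2} = \left(393 + \sqrt{\frac{1409}{4}}\right)^{2} = \left(393 + \frac{\sqrt{1409}}{2}\right)^{2}$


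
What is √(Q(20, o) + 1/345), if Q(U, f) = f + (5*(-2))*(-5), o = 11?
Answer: √7260870/345 ≈ 7.8104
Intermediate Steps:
Q(U, f) = 50 + f (Q(U, f) = f - 10*(-5) = f + 50 = 50 + f)
√(Q(20, o) + 1/345) = √((50 + 11) + 1/345) = √(61 + 1/345) = √(21046/345) = √7260870/345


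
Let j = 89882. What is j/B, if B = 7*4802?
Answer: 44941/16807 ≈ 2.6739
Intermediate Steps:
B = 33614
j/B = 89882/33614 = 89882*(1/33614) = 44941/16807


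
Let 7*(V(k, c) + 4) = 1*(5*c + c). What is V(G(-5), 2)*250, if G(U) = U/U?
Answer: -4000/7 ≈ -571.43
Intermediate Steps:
G(U) = 1
V(k, c) = -4 + 6*c/7 (V(k, c) = -4 + (1*(5*c + c))/7 = -4 + (1*(6*c))/7 = -4 + (6*c)/7 = -4 + 6*c/7)
V(G(-5), 2)*250 = (-4 + (6/7)*2)*250 = (-4 + 12/7)*250 = -16/7*250 = -4000/7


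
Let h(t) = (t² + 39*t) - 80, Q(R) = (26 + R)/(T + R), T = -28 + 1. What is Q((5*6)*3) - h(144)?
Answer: -1655020/63 ≈ -26270.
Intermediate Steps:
T = -27
Q(R) = (26 + R)/(-27 + R)
h(t) = -80 + t² + 39*t
Q((5*6)*3) - h(144) = (26 + (5*6)*3)/(-27 + (5*6)*3) - (-80 + 144² + 39*144) = (26 + 30*3)/(-27 + 30*3) - (-80 + 20736 + 5616) = (26 + 90)/(-27 + 90) - 1*26272 = 116/63 - 26272 = -1655020/63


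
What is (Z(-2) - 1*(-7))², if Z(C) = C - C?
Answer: 49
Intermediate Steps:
Z(C) = 0
(Z(-2) - 1*(-7))² = (0 - 1*(-7))² = (0 + 7)² = 7² = 49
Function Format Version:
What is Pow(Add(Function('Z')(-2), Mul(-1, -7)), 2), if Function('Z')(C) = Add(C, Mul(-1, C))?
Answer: 49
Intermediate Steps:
Function('Z')(C) = 0
Pow(Add(Function('Z')(-2), Mul(-1, -7)), 2) = Pow(Add(0, Mul(-1, -7)), 2) = Pow(Add(0, 7), 2) = Pow(7, 2) = 49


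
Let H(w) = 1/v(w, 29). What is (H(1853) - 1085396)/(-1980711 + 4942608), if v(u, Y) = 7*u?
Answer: -4692890505/12806255329 ≈ -0.36645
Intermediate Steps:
H(w) = 1/(7*w)
(H(1853) - 1085396)/(-1980711 + 4942608) = ((1/7)/1853 - 1085396)/(-1980711 + 4942608) = ((1/7)*(1/1853) - 1085396)/2961897 = (1/12971 - 1085396)*(1/2961897) = -14078671515/12971*1/2961897 = -4692890505/12806255329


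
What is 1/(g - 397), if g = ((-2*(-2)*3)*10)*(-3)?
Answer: -1/757 ≈ -0.0013210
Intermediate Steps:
g = -360 (g = ((4*3)*10)*(-3) = (12*10)*(-3) = 120*(-3) = -360)
1/(g - 397) = 1/(-360 - 397) = 1/(-757) = -1/757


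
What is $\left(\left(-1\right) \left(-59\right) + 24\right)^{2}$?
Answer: $6889$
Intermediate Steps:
$\left(\left(-1\right) \left(-59\right) + 24\right)^{2} = \left(59 + 24\right)^{2} = 83^{2} = 6889$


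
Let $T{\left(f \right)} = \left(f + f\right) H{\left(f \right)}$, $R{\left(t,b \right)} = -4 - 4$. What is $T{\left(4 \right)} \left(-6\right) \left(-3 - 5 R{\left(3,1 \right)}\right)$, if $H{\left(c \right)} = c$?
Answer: $-7104$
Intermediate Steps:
$R{\left(t,b \right)} = -8$
$T{\left(f \right)} = 2 f^{2}$ ($T{\left(f \right)} = \left(f + f\right) f = 2 f f = 2 f^{2}$)
$T{\left(4 \right)} \left(-6\right) \left(-3 - 5 R{\left(3,1 \right)}\right) = 2 \cdot 4^{2} \left(-6\right) \left(-3 - -40\right) = 2 \cdot 16 \left(-6\right) \left(-3 + 40\right) = 32 \left(-6\right) 37 = \left(-192\right) 37 = -7104$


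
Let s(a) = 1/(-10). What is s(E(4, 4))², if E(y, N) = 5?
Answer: 1/100 ≈ 0.010000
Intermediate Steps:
s(a) = -⅒
s(E(4, 4))² = (-⅒)² = 1/100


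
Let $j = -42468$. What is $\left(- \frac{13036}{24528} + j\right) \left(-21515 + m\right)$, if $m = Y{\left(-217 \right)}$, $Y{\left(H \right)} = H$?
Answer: $\frac{471615250385}{511} \approx 9.2293 \cdot 10^{8}$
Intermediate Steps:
$m = -217$
$\left(- \frac{13036}{24528} + j\right) \left(-21515 + m\right) = \left(- \frac{13036}{24528} - 42468\right) \left(-21515 - 217\right) = \left(\left(-13036\right) \frac{1}{24528} - 42468\right) \left(-21732\right) = \left(- \frac{3259}{6132} - 42468\right) \left(-21732\right) = \left(- \frac{260417035}{6132}\right) \left(-21732\right) = \frac{471615250385}{511}$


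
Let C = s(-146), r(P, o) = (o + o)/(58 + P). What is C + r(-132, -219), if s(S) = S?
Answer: -5183/37 ≈ -140.08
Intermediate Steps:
r(P, o) = 2*o/(58 + P) (r(P, o) = (2*o)/(58 + P) = 2*o/(58 + P))
C = -146
C + r(-132, -219) = -146 + 2*(-219)/(58 - 132) = -146 + 2*(-219)/(-74) = -146 + 2*(-219)*(-1/74) = -146 + 219/37 = -5183/37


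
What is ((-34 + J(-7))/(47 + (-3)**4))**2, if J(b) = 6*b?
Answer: 361/1024 ≈ 0.35254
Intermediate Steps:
((-34 + J(-7))/(47 + (-3)**4))**2 = ((-34 + 6*(-7))/(47 + (-3)**4))**2 = ((-34 - 42)/(47 + 81))**2 = (-76/128)**2 = (-76*1/128)**2 = (-19/32)**2 = 361/1024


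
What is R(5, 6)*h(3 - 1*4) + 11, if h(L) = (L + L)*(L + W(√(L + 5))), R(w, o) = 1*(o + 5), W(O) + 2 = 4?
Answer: -11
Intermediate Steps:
W(O) = 2 (W(O) = -2 + 4 = 2)
R(w, o) = 5 + o (R(w, o) = 1*(5 + o) = 5 + o)
h(L) = 2*L*(2 + L) (h(L) = (L + L)*(L + 2) = (2*L)*(2 + L) = 2*L*(2 + L))
R(5, 6)*h(3 - 1*4) + 11 = (5 + 6)*(2*(3 - 1*4)*(2 + (3 - 1*4))) + 11 = 11*(2*(3 - 4)*(2 + (3 - 4))) + 11 = 11*(2*(-1)*(2 - 1)) + 11 = 11*(2*(-1)*1) + 11 = 11*(-2) + 11 = -22 + 11 = -11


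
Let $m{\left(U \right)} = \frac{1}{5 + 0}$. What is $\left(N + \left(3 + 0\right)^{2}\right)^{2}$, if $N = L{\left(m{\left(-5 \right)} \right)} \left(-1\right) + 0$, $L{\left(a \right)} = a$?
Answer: $\frac{1936}{25} \approx 77.44$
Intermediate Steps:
$m{\left(U \right)} = \frac{1}{5}$
$N = - \frac{1}{5}$ ($N = \frac{1}{5} \left(-1\right) + 0 = - \frac{1}{5} + 0 = - \frac{1}{5} \approx -0.2$)
$\left(N + \left(3 + 0\right)^{2}\right)^{2} = \left(- \frac{1}{5} + \left(3 + 0\right)^{2}\right)^{2} = \left(- \frac{1}{5} + 3^{2}\right)^{2} = \left(- \frac{1}{5} + 9\right)^{2} = \left(\frac{44}{5}\right)^{2} = \frac{1936}{25}$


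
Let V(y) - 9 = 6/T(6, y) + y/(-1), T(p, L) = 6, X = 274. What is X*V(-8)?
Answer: 4932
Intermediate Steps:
V(y) = 10 - y (V(y) = 9 + (6/6 + y/(-1)) = 9 + (6*(⅙) + y*(-1)) = 9 + (1 - y) = 10 - y)
X*V(-8) = 274*(10 - 1*(-8)) = 274*(10 + 8) = 274*18 = 4932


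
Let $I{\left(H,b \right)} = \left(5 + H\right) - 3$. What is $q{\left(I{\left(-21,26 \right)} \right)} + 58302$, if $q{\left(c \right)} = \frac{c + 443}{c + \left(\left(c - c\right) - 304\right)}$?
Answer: $\frac{18831122}{323} \approx 58301.0$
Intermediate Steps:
$I{\left(H,b \right)} = 2 + H$
$q{\left(c \right)} = \frac{443 + c}{-304 + c}$ ($q{\left(c \right)} = \frac{443 + c}{c + \left(0 - 304\right)} = \frac{443 + c}{c - 304} = \frac{443 + c}{-304 + c}$)
$q{\left(I{\left(-21,26 \right)} \right)} + 58302 = \frac{443 + \left(2 - 21\right)}{-304 + \left(2 - 21\right)} + 58302 = \frac{443 - 19}{-304 - 19} + 58302 = \frac{1}{-323} \cdot 424 + 58302 = \left(- \frac{1}{323}\right) 424 + 58302 = - \frac{424}{323} + 58302 = \frac{18831122}{323}$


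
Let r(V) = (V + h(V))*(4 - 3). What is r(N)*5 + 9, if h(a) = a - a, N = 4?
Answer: 29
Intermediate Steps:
h(a) = 0
r(V) = V (r(V) = (V + 0)*(4 - 3) = V*1 = V)
r(N)*5 + 9 = 4*5 + 9 = 20 + 9 = 29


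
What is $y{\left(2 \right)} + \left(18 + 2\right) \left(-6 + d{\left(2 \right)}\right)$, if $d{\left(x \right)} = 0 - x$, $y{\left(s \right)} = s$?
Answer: $-158$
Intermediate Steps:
$d{\left(x \right)} = - x$
$y{\left(2 \right)} + \left(18 + 2\right) \left(-6 + d{\left(2 \right)}\right) = 2 + \left(18 + 2\right) \left(-6 - 2\right) = 2 + 20 \left(-6 - 2\right) = 2 + 20 \left(-8\right) = 2 - 160 = -158$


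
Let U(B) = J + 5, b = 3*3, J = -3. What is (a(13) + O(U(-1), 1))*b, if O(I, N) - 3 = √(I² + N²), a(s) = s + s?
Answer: 261 + 9*√5 ≈ 281.12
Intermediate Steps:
a(s) = 2*s
b = 9
U(B) = 2 (U(B) = -3 + 5 = 2)
O(I, N) = 3 + √(I² + N²)
(a(13) + O(U(-1), 1))*b = (2*13 + (3 + √(2² + 1²)))*9 = (26 + (3 + √(4 + 1)))*9 = (26 + (3 + √5))*9 = (29 + √5)*9 = 261 + 9*√5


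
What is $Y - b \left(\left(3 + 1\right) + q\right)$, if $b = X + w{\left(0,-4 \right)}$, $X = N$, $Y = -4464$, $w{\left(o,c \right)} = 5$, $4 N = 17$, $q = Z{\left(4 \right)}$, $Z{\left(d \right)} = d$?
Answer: $-4538$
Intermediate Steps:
$q = 4$
$N = \frac{17}{4}$ ($N = \frac{1}{4} \cdot 17 = \frac{17}{4} \approx 4.25$)
$X = \frac{17}{4} \approx 4.25$
$b = \frac{37}{4}$ ($b = \frac{17}{4} + 5 = \frac{37}{4} \approx 9.25$)
$Y - b \left(\left(3 + 1\right) + q\right) = -4464 - \frac{37 \left(\left(3 + 1\right) + 4\right)}{4} = -4464 - \frac{37 \left(4 + 4\right)}{4} = -4464 - \frac{37}{4} \cdot 8 = -4464 - 74 = -4538$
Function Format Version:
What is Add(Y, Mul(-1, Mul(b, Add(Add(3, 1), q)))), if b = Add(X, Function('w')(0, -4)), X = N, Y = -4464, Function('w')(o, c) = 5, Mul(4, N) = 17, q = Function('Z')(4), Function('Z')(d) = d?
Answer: -4538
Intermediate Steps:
q = 4
N = Rational(17, 4) (N = Mul(Rational(1, 4), 17) = Rational(17, 4) ≈ 4.2500)
X = Rational(17, 4) ≈ 4.2500
b = Rational(37, 4) (b = Add(Rational(17, 4), 5) = Rational(37, 4) ≈ 9.2500)
Add(Y, Mul(-1, Mul(b, Add(Add(3, 1), q)))) = Add(-4464, Mul(-1, Mul(Rational(37, 4), Add(Add(3, 1), 4)))) = Add(-4464, Mul(-1, Mul(Rational(37, 4), Add(4, 4)))) = Add(-4464, Mul(-1, Mul(Rational(37, 4), 8))) = Add(-4464, Mul(-1, 74)) = Add(-4464, -74) = -4538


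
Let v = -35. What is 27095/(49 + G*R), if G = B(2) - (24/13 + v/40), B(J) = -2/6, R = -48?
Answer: 352235/1451 ≈ 242.75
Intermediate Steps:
B(J) = -1/3 (B(J) = -2*1/6 = -1/3)
G = -407/312 (G = -1/3 - (24/13 - 35/40) = -1/3 - (24*(1/13) - 35*1/40) = -1/3 - (24/13 - 7/8) = -1/3 - 1*101/104 = -1/3 - 101/104 = -407/312 ≈ -1.3045)
27095/(49 + G*R) = 27095/(49 - 407/312*(-48)) = 27095/(49 + 814/13) = 27095/(1451/13) = 27095*(13/1451) = 352235/1451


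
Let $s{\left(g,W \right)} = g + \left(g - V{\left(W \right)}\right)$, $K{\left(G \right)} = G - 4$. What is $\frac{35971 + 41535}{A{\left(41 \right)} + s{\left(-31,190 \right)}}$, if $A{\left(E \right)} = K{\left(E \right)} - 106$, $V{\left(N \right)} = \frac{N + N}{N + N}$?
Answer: $- \frac{3523}{6} \approx -587.17$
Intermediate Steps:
$K{\left(G \right)} = -4 + G$
$V{\left(N \right)} = 1$ ($V{\left(N \right)} = \frac{2 N}{2 N} = 2 N \frac{1}{2 N} = 1$)
$A{\left(E \right)} = -110 + E$ ($A{\left(E \right)} = \left(-4 + E\right) - 106 = -110 + E$)
$s{\left(g,W \right)} = -1 + 2 g$ ($s{\left(g,W \right)} = g + \left(g - 1\right) = g + \left(-1 + g\right) = -1 + 2 g$)
$\frac{35971 + 41535}{A{\left(41 \right)} + s{\left(-31,190 \right)}} = \frac{35971 + 41535}{\left(-110 + 41\right) + \left(-1 + 2 \left(-31\right)\right)} = \frac{77506}{-69 - 63} = \frac{77506}{-132} = 77506 \left(- \frac{1}{132}\right) = - \frac{3523}{6}$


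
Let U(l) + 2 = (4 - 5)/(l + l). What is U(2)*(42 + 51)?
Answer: -837/4 ≈ -209.25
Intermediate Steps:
U(l) = -2 - 1/(2*l) (U(l) = -2 + (4 - 5)/(l + l) = -2 - 1/(2*l))
U(2)*(42 + 51) = (-2 - ½/2)*(42 + 51) = (-2 - ½*½)*93 = (-2 - ¼)*93 = -9/4*93 = -837/4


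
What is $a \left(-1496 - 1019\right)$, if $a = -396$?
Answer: $995940$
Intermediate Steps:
$a \left(-1496 - 1019\right) = - 396 \left(-1496 - 1019\right) = \left(-396\right) \left(-2515\right) = 995940$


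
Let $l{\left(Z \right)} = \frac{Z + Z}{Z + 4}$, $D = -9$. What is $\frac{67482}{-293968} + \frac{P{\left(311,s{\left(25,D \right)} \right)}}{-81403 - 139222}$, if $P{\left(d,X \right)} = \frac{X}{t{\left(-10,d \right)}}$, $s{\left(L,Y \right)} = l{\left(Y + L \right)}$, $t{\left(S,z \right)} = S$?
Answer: $- \frac{186102115189}{810708625000} \approx -0.22955$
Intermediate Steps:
$l{\left(Z \right)} = \frac{2 Z}{4 + Z}$
$s{\left(L,Y \right)} = \frac{2 \left(L + Y\right)}{4 + L + Y}$ ($s{\left(L,Y \right)} = \frac{2 \left(Y + L\right)}{4 + \left(Y + L\right)} = \frac{2 \left(L + Y\right)}{4 + \left(L + Y\right)} = \frac{2 \left(L + Y\right)}{4 + L + Y}$)
$P{\left(d,X \right)} = - \frac{X}{10}$ ($P{\left(d,X \right)} = \frac{X}{-10} = X \left(- \frac{1}{10}\right) = - \frac{X}{10}$)
$\frac{67482}{-293968} + \frac{P{\left(311,s{\left(25,D \right)} \right)}}{-81403 - 139222} = \frac{67482}{-293968} + \frac{\left(- \frac{1}{10}\right) \frac{2 \left(25 - 9\right)}{4 + 25 - 9}}{-81403 - 139222} = 67482 \left(- \frac{1}{293968}\right) + \frac{\left(- \frac{1}{10}\right) 2 \cdot \frac{1}{20} \cdot 16}{-220625} = - \frac{33741}{146984} + - \frac{2 \cdot \frac{1}{20} \cdot 16}{10} \left(- \frac{1}{220625}\right) = - \frac{33741}{146984} + \left(- \frac{1}{10}\right) \frac{8}{5} \left(- \frac{1}{220625}\right) = - \frac{33741}{146984} - - \frac{4}{5515625} = - \frac{33741}{146984} + \frac{4}{5515625} = - \frac{186102115189}{810708625000}$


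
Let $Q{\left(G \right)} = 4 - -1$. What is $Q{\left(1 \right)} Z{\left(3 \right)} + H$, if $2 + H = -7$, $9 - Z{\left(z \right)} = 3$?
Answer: $21$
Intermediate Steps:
$Z{\left(z \right)} = 6$ ($Z{\left(z \right)} = 9 - 3 = 6$)
$Q{\left(G \right)} = 5$ ($Q{\left(G \right)} = 4 + 1 = 5$)
$H = -9$ ($H = -2 - 7 = -9$)
$Q{\left(1 \right)} Z{\left(3 \right)} + H = 5 \cdot 6 - 9 = 30 - 9 = 21$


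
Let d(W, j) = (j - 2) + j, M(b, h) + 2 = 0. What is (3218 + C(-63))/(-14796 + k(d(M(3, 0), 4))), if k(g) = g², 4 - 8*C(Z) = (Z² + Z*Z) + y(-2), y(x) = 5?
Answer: -1187/7872 ≈ -0.15079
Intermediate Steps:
M(b, h) = -2 (M(b, h) = -2 + 0 = -2)
d(W, j) = -2 + 2*j (d(W, j) = (-2 + j) + j = -2 + 2*j)
C(Z) = -⅛ - Z²/4 (C(Z) = ½ - ((Z² + Z*Z) + 5)/8 = ½ - ((Z² + Z²) + 5)/8 = ½ - (2*Z² + 5)/8 = ½ - (5 + 2*Z²)/8 = ½ + (-5/8 - Z²/4) = -⅛ - Z²/4)
(3218 + C(-63))/(-14796 + k(d(M(3, 0), 4))) = (3218 + (-⅛ - ¼*(-63)²))/(-14796 + (-2 + 2*4)²) = (3218 + (-⅛ - ¼*3969))/(-14796 + (-2 + 8)²) = (3218 + (-⅛ - 3969/4))/(-14796 + 6²) = (3218 - 7939/8)/(-14796 + 36) = (17805/8)/(-14760) = (17805/8)*(-1/14760) = -1187/7872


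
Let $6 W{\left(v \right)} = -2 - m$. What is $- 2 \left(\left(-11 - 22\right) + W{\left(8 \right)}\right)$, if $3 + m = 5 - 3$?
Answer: $\frac{199}{3} \approx 66.333$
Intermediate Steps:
$m = -1$ ($m = -3 + \left(5 - 3\right) = -3 + 2 = -1$)
$W{\left(v \right)} = - \frac{1}{6}$ ($W{\left(v \right)} = \frac{-2 - -1}{6} = \frac{-2 + 1}{6} = \frac{1}{6} \left(-1\right) = - \frac{1}{6}$)
$- 2 \left(\left(-11 - 22\right) + W{\left(8 \right)}\right) = - 2 \left(\left(-11 - 22\right) - \frac{1}{6}\right) = - 2 \left(-33 - \frac{1}{6}\right) = \left(-2\right) \left(- \frac{199}{6}\right) = \frac{199}{3}$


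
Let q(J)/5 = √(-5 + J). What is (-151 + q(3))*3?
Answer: -453 + 15*I*√2 ≈ -453.0 + 21.213*I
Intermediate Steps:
q(J) = 5*√(-5 + J)
(-151 + q(3))*3 = (-151 + 5*√(-5 + 3))*3 = (-151 + 5*√(-2))*3 = (-151 + 5*(I*√2))*3 = (-151 + 5*I*√2)*3 = -453 + 15*I*√2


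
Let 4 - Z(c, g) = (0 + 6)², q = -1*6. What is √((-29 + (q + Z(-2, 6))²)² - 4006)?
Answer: √1998219 ≈ 1413.6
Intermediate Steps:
q = -6
Z(c, g) = -32 (Z(c, g) = 4 - (0 + 6)² = 4 - 1*6² = 4 - 1*36 = 4 - 36 = -32)
√((-29 + (q + Z(-2, 6))²)² - 4006) = √((-29 + (-6 - 32)²)² - 4006) = √((-29 + (-38)²)² - 4006) = √((-29 + 1444)² - 4006) = √(1415² - 4006) = √(2002225 - 4006) = √1998219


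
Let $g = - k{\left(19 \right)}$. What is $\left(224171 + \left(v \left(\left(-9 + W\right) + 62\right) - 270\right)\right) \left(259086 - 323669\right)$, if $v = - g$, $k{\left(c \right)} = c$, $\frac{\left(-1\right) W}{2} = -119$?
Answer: $-14817277690$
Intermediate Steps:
$W = 238$ ($W = \left(-2\right) \left(-119\right) = 238$)
$g = -19$ ($g = \left(-1\right) 19 = -19$)
$v = 19$ ($v = \left(-1\right) \left(-19\right) = 19$)
$\left(224171 + \left(v \left(\left(-9 + W\right) + 62\right) - 270\right)\right) \left(259086 - 323669\right) = \left(224171 - \left(270 - 19 \left(\left(-9 + 238\right) + 62\right)\right)\right) \left(259086 - 323669\right) = \left(224171 - \left(270 - 19 \left(229 + 62\right)\right)\right) \left(-64583\right) = \left(224171 + \left(19 \cdot 291 - 270\right)\right) \left(-64583\right) = \left(224171 + \left(5529 - 270\right)\right) \left(-64583\right) = \left(224171 + 5259\right) \left(-64583\right) = 229430 \left(-64583\right) = -14817277690$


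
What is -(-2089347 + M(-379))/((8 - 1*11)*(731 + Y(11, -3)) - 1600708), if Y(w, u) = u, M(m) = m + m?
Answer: -2090105/1602892 ≈ -1.3040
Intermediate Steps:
M(m) = 2*m
-(-2089347 + M(-379))/((8 - 1*11)*(731 + Y(11, -3)) - 1600708) = -(-2089347 + 2*(-379))/((8 - 1*11)*(731 - 3) - 1600708) = -(-2089347 - 758)/((8 - 11)*728 - 1600708) = -(-2090105)/(-3*728 - 1600708) = -(-2090105)/(-2184 - 1600708) = -(-2090105)/(-1602892) = -(-2090105)*(-1)/1602892 = -1*2090105/1602892 = -2090105/1602892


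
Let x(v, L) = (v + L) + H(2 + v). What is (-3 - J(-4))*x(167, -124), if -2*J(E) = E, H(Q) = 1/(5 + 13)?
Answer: -3875/18 ≈ -215.28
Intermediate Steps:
H(Q) = 1/18
J(E) = -E/2
x(v, L) = 1/18 + L + v (x(v, L) = (v + L) + 1/18 = (L + v) + 1/18 = 1/18 + L + v)
(-3 - J(-4))*x(167, -124) = (-3 - (-1)*(-4)/2)*(1/18 - 124 + 167) = (-3 - 1*2)*(775/18) = (-3 - 2)*(775/18) = -5*775/18 = -3875/18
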